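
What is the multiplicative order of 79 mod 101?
25

101 is prime, so ord(79) divides φ(101) = 100.
Divisors of 100: 1, 2, 4, 5, 10, 20, 25, 50, 100.
Repeated squaring: 79^1 ≡ 79, 79^2 ≡ 80, 79^4 ≡ 37, 79^8 ≡ 56, 79^16 ≡ 5, 79^32 ≡ 25, 79^64 ≡ 19 (mod 101).
Test 79^d mod 101 for each divisor d in increasing order:
79^1 ≡ 79
79^2 ≡ 80
79^4 ≡ 37
79^5 = 79^4·79^1 ≡ 95
79^10 = 79^8·79^2 ≡ 36
79^20 = 79^16·79^4 ≡ 84
79^25 = 79^16·79^8·79^1 ≡ 1  ← first divisor giving 1
The order is 25.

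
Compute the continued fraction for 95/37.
[2; 1, 1, 3, 5]

Euclidean algorithm steps:
95 = 2 × 37 + 21
37 = 1 × 21 + 16
21 = 1 × 16 + 5
16 = 3 × 5 + 1
5 = 5 × 1 + 0
Continued fraction: [2; 1, 1, 3, 5]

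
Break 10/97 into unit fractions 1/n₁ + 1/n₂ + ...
1/10 + 1/324 + 1/157140

Greedy algorithm:
10/97: ceiling(97/10) = 10, use 1/10
3/970: ceiling(970/3) = 324, use 1/324
1/157140: ceiling(157140/1) = 157140, use 1/157140
Result: 10/97 = 1/10 + 1/324 + 1/157140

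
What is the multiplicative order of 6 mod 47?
23

47 is prime, so ord(6) divides φ(47) = 46.
Divisors of 46: 1, 2, 23, 46.
Repeated squaring: 6^1 ≡ 6, 6^2 ≡ 36, 6^4 ≡ 27, 6^8 ≡ 24, 6^16 ≡ 12, 6^32 ≡ 3 (mod 47).
Test 6^d mod 47 for each divisor d in increasing order:
6^1 ≡ 6
6^2 ≡ 36
6^23 = 6^16·6^4·6^2·6^1 ≡ 1  ← first divisor giving 1
The order is 23.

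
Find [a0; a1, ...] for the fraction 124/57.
[2; 5, 1, 2, 3]

Euclidean algorithm steps:
124 = 2 × 57 + 10
57 = 5 × 10 + 7
10 = 1 × 7 + 3
7 = 2 × 3 + 1
3 = 3 × 1 + 0
Continued fraction: [2; 5, 1, 2, 3]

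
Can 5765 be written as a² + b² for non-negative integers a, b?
17² + 74² (a=17, b=74)

Factorization: 5765 = 5 × 1153
By Fermat: n is sum of two squares iff every prime p ≡ 3 (mod 4) appears to even power.
All primes ≡ 3 (mod 4) appear to even power.
Search a = 0, 1, 2, … for 5765 - a² a perfect square: first hit at a = 17: 5765 - 289 = 5476 = 74².
5765 = 17² + 74² = 289 + 5476 ✓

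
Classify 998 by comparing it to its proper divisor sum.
deficient

Proper divisors of 998: sum = 1 + 2 + 499 = 502
Since 502 < 998, 998 is deficient.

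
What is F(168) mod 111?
99

Matrix identity: Q^n = [[F_(n+1), F_n], [F_n, F_(n-1)]] with Q = [[1,1],[1,0]].
n = 168 = 10101000₂. Square-and-multiply, entries mod 111:
Q^1 = [[1,1],[1,0]]
Q^2 = (Q^1)² = [[2,1],[1,1]]
Q^5 = (Q^2)²·Q = [[8,5],[5,3]]
Q^10 = (Q^5)² = [[89,55],[55,34]]
Q^21 = (Q^10)²·Q = [[62,68],[68,105]]
Q^42 = (Q^21)² = [[32,34],[34,109]]
Q^84 = (Q^42)² = [[71,21],[21,50]]
Q^168 = (Q^84)² = [[43,99],[99,55]]
F_168 mod 111 = Q^168[0][1] = 99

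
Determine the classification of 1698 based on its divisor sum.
abundant

Proper divisors of 1698: sum = 1 + 2 + 3 + 6 + 283 + 566 + 849 = 1710
Since 1710 > 1698, 1698 is abundant.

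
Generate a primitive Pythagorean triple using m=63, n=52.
(1265, 6552, 6673)

Euclid's formula: a = m² - n², b = 2mn, c = m² + n²
m = 63, n = 52
a = 63² - 52² = 3969 - 2704 = 1265
b = 2 × 63 × 52 = 6552
c = 63² + 52² = 3969 + 2704 = 6673
Verification: 1265² + 6552² = 1600225 + 42928704 = 44528929 = 6673² ✓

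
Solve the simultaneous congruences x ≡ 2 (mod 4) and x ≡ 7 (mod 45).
142

Using Chinese Remainder Theorem:
M = 4 × 45 = 180
M1 = 45, M2 = 4
y1 = 45^(-1) mod 4 = 1
y2 = 4^(-1) mod 45 = 34
x = (2×45×1 + 7×4×34) mod 180 = 142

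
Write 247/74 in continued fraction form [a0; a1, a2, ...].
[3; 2, 1, 24]

Euclidean algorithm steps:
247 = 3 × 74 + 25
74 = 2 × 25 + 24
25 = 1 × 24 + 1
24 = 24 × 1 + 0
Continued fraction: [3; 2, 1, 24]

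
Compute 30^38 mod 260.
120

Repeated squaring. Binary of 38 = 100110.
30^1 ≡ 30 (mod 260); 30^2 ≡ 120 (mod 260); 30^4 ≡ 100 (mod 260); 30^8 ≡ 120 (mod 260); 30^16 ≡ 100 (mod 260); 30^32 ≡ 120 (mod 260)
30^38 = 30^2 × 30^4 × 30^32 ≡ 120 (mod 260)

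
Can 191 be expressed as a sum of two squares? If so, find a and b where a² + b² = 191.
Not possible

Factorization: 191 = 191
By Fermat: n is sum of two squares iff every prime p ≡ 3 (mod 4) appears to even power.
Prime(s) ≡ 3 (mod 4) with odd exponent: [(191, 1)]
Therefore 191 cannot be expressed as a² + b².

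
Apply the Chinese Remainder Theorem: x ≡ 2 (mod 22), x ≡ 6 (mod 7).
90

Using Chinese Remainder Theorem:
M = 22 × 7 = 154
M1 = 7, M2 = 22
y1 = 7^(-1) mod 22 = 19
y2 = 22^(-1) mod 7 = 1
x = (2×7×19 + 6×22×1) mod 154 = 90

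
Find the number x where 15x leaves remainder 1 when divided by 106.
99

gcd(15, 106) = 1, so the inverse exists.
Extended Euclidean algorithm on (106, 15):
106 = 7 × 15 + 1  ⟹  1 = (1)·106 + (-7)·15
So (-7)·15 ≡ 1 (mod 106), i.e. 15^(-1) ≡ -7 ≡ 99 (mod 106).
Check: 15 × 99 = 1485 ≡ 1 (mod 106)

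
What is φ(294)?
84

294 = 2 × 3 × 7^2
φ(n) = n × ∏(1 - 1/p) for each prime p dividing n
φ(294) = 294 × (1 - 1/2) × (1 - 1/3) × (1 - 1/7) = 84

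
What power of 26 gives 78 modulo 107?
41

Baby-step giant-step with step n = ⌈√107⌉ = 11.
Baby steps 26^j mod 107 (j:value) for j=0..10: 0:1, 1:26, 2:34, 3:28, 4:86, 5:96, 6:35, 7:54, 8:13, 9:17, 10:14.
Giant-step multiplier: 26^(-11) ≡ 26^(106-11) = 26^95 ≡ 5 (mod 107).
Giant steps γ_i = 78·5^i mod 107: γ_0=78, γ_1=69, γ_2=24, γ_3=13 (in table at j=8).
x = i·n + j = 3·11 + 8 = 41.
Check: 26^41 ≡ 78 (mod 107).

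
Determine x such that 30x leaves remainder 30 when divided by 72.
x ≡ 1 (mod 12)

gcd(30, 72) = 6, which divides 30, so solutions exist.
Divide through by 6: 5x ≡ 5 (mod 12).
Find 5^(-1) mod 12 by the extended Euclidean algorithm:
12 = 2 × 5 + 2  ⟹  2 = (1)·12 + (-2)·5
5 = 2 × 2 + 1  ⟹  1 = (-2)·12 + (5)·5
So (5)·5 ≡ 1 (mod 12), i.e. 5^(-1) ≡ 5 (mod 12).
x ≡ 5 × 5 = 25 ≡ 1 (mod 12).
Check: 30 × 1 = 30 ≡ 30 (mod 72).
x ≡ 1 (mod 12), giving 6 solutions mod 72.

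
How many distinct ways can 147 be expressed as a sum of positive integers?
30388671978

p(n) counts ways to write n as a sum of positive integers (order ignored).
Euler's pentagonal recurrence: p(k) = p(k-1) + p(k-2) - p(k-5) - p(k-7) + p(k-12) + p(k-15) - ... (offsets j(3j∓1)/2, signs ++--, p(0)=1, p(<0)=0).
DP table for k = 0..146: p(0)=1, p(1)=1, p(2)=2, p(3)=3, p(4)=5, p(5)=7, p(6)=11, p(7)=15, p(8)=22, p(9)=30, p(10)=42, p(11)=56, p(12)=77, p(13)=101, p(14)=135, p(15)=176, p(16)=231, p(17)=297, p(18)=385, p(19)=490, p(20)=627, p(21)=792, p(22)=1002, p(23)=1255, p(24)=1575, p(25)=1958, p(26)=2436, p(27)=3010, p(28)=3718, p(29)=4565, p(30)=5604, p(31)=6842, p(32)=8349, p(33)=10143, p(34)=12310, p(35)=14883, p(36)=17977, p(37)=21637, p(38)=26015, p(39)=31185, p(40)=37338, p(41)=44583, p(42)=53174, p(43)=63261, p(44)=75175, p(45)=89134, p(46)=105558, p(47)=124754, p(48)=147273, p(49)=173525, p(50)=204226, p(51)=239943, p(52)=281589, p(53)=329931, p(54)=386155, p(55)=451276, p(56)=526823, p(57)=614154, p(58)=715220, p(59)=831820, p(60)=966467, p(61)=1121505, p(62)=1300156, p(63)=1505499, p(64)=1741630, p(65)=2012558, p(66)=2323520, p(67)=2679689, p(68)=3087735, p(69)=3554345, p(70)=4087968, p(71)=4697205, p(72)=5392783, p(73)=6185689, p(74)=7089500, p(75)=8118264, p(76)=9289091, p(77)=10619863, p(78)=12132164, p(79)=13848650, p(80)=15796476, p(81)=18004327, p(82)=20506255, p(83)=23338469, p(84)=26543660, p(85)=30167357, p(86)=34262962, p(87)=38887673, p(88)=44108109, p(89)=49995925, p(90)=56634173, p(91)=64112359, p(92)=72533807, p(93)=82010177, p(94)=92669720, p(95)=104651419, p(96)=118114304, p(97)=133230930, p(98)=150198136, p(99)=169229875, p(100)=190569292, p(101)=214481126, p(102)=241265379, p(103)=271248950, p(104)=304801365, p(105)=342325709, p(106)=384276336, p(107)=431149389, p(108)=483502844, p(109)=541946240, p(110)=607163746, p(111)=679903203, p(112)=761002156, p(113)=851376628, p(114)=952050665, p(115)=1064144451, p(116)=1188908248, p(117)=1327710076, p(118)=1482074143, p(119)=1653668665, p(120)=1844349560, p(121)=2056148051, p(122)=2291320912, p(123)=2552338241, p(124)=2841940500, p(125)=3163127352, p(126)=3519222692, p(127)=3913864295, p(128)=4351078600, p(129)=4835271870, p(130)=5371315400, p(131)=5964539504, p(132)=6620830889, p(133)=7346629512, p(134)=8149040695, p(135)=9035836076, p(136)=10015581680, p(137)=11097645016, p(138)=12292341831, p(139)=13610949895, p(140)=15065878135, p(141)=16670689208, p(142)=18440293320, p(143)=20390982757, p(144)=22540654445, p(145)=24908858009, p(146)=27517052599.
Final step: p(147) = p(146) + p(145) - p(142) - p(140) + p(135) + p(132) - p(125) - p(121) + p(112) + p(107) - p(96) - p(90) + p(77) + p(70) - p(55) - p(47) + p(30) + p(21) - p(2)
= 27517052599 + 24908858009 - 18440293320 - 15065878135 + 9035836076 + 6620830889 - 3163127352 - 2056148051 + 761002156 + 431149389 - 118114304 - 56634173 + 10619863 + 4087968 - 451276 - 124754 + 5604 + 792 - 2
= 30388671978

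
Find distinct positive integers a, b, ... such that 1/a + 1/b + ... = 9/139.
1/16 + 1/445 + 1/989680

Greedy algorithm:
9/139: ceiling(139/9) = 16, use 1/16
5/2224: ceiling(2224/5) = 445, use 1/445
1/989680: ceiling(989680/1) = 989680, use 1/989680
Result: 9/139 = 1/16 + 1/445 + 1/989680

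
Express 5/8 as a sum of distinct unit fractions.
1/2 + 1/8

Greedy algorithm:
5/8: ceiling(8/5) = 2, use 1/2
1/8: ceiling(8/1) = 8, use 1/8
Result: 5/8 = 1/2 + 1/8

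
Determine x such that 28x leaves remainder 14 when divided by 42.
x ≡ 2 (mod 3)

gcd(28, 42) = 14, which divides 14, so solutions exist.
Divide through by 14: 2x ≡ 1 (mod 3).
Find 2^(-1) mod 3 by the extended Euclidean algorithm:
3 = 1 × 2 + 1  ⟹  1 = (1)·3 + (-1)·2
So (-1)·2 ≡ 1 (mod 3), i.e. 2^(-1) ≡ -1 ≡ 2 (mod 3).
x ≡ 2 × 1 = 2 ≡ 2 (mod 3).
Check: 28 × 2 = 56 ≡ 14 (mod 42).
x ≡ 2 (mod 3), giving 14 solutions mod 42.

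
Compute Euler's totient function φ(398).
198

398 = 2 × 199
φ(n) = n × ∏(1 - 1/p) for each prime p dividing n
φ(398) = 398 × (1 - 1/2) × (1 - 1/199) = 198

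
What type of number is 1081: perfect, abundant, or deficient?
deficient

Proper divisors of 1081: sum = 1 + 23 + 47 = 71
Since 71 < 1081, 1081 is deficient.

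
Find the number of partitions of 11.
56

p(n) counts ways to write n as a sum of positive integers (order ignored).
Euler's pentagonal recurrence: p(k) = p(k-1) + p(k-2) - p(k-5) - p(k-7) + p(k-12) + p(k-15) - ... (offsets j(3j∓1)/2, signs ++--, p(0)=1, p(<0)=0).
DP table for k = 0..10: p(0)=1, p(1)=1, p(2)=2, p(3)=3, p(4)=5, p(5)=7, p(6)=11, p(7)=15, p(8)=22, p(9)=30, p(10)=42.
Final step: p(11) = p(10) + p(9) - p(6) - p(4)
= 42 + 30 - 11 - 5
= 56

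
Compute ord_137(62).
136

137 is prime, so ord(62) divides φ(137) = 136.
Divisors of 136: 1, 2, 4, 8, 17, 34, 68, 136.
Repeated squaring: 62^1 ≡ 62, 62^2 ≡ 8, 62^4 ≡ 64, 62^8 ≡ 123, 62^16 ≡ 59, 62^32 ≡ 56, 62^64 ≡ 122, 62^128 ≡ 88 (mod 137).
Test 62^d mod 137 for each divisor d in increasing order:
62^1 ≡ 62
62^2 ≡ 8
62^4 ≡ 64
62^8 ≡ 123
62^17 = 62^16·62^1 ≡ 96
62^34 = 62^32·62^2 ≡ 37
62^68 = 62^64·62^4 ≡ 136
62^136 = 62^128·62^8 ≡ 1  ← first divisor giving 1
The order is 136.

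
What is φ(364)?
144

364 = 2^2 × 7 × 13
φ(n) = n × ∏(1 - 1/p) for each prime p dividing n
φ(364) = 364 × (1 - 1/2) × (1 - 1/7) × (1 - 1/13) = 144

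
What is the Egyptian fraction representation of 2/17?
1/9 + 1/153

Greedy algorithm:
2/17: ceiling(17/2) = 9, use 1/9
1/153: ceiling(153/1) = 153, use 1/153
Result: 2/17 = 1/9 + 1/153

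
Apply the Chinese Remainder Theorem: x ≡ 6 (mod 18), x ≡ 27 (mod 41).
150

Using Chinese Remainder Theorem:
M = 18 × 41 = 738
M1 = 41, M2 = 18
y1 = 41^(-1) mod 18 = 11
y2 = 18^(-1) mod 41 = 16
x = (6×41×11 + 27×18×16) mod 738 = 150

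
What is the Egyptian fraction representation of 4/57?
1/15 + 1/285

Greedy algorithm:
4/57: ceiling(57/4) = 15, use 1/15
1/285: ceiling(285/1) = 285, use 1/285
Result: 4/57 = 1/15 + 1/285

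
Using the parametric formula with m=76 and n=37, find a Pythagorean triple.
(4407, 5624, 7145)

Euclid's formula: a = m² - n², b = 2mn, c = m² + n²
m = 76, n = 37
a = 76² - 37² = 5776 - 1369 = 4407
b = 2 × 76 × 37 = 5624
c = 76² + 37² = 5776 + 1369 = 7145
Verification: 4407² + 5624² = 19421649 + 31629376 = 51051025 = 7145² ✓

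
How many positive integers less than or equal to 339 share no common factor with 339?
224

339 = 3 × 113
φ(n) = n × ∏(1 - 1/p) for each prime p dividing n
φ(339) = 339 × (1 - 1/3) × (1 - 1/113) = 224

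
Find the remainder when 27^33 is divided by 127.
111

Repeated squaring. Binary of 33 = 100001.
27^1 ≡ 27 (mod 127); 27^2 ≡ 94 (mod 127); 27^4 ≡ 73 (mod 127); 27^8 ≡ 122 (mod 127); 27^16 ≡ 25 (mod 127); 27^32 ≡ 117 (mod 127)
27^33 = 27^1 × 27^32 ≡ 111 (mod 127)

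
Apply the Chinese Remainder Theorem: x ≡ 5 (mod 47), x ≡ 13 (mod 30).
193

Using Chinese Remainder Theorem:
M = 47 × 30 = 1410
M1 = 30, M2 = 47
y1 = 30^(-1) mod 47 = 11
y2 = 47^(-1) mod 30 = 23
x = (5×30×11 + 13×47×23) mod 1410 = 193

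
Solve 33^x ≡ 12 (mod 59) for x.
44

Baby-step giant-step with step n = ⌈√59⌉ = 8.
Baby steps 33^j mod 59 (j:value) for j=0..7: 0:1, 1:33, 2:27, 3:6, 4:21, 5:44, 6:36, 7:8.
Giant-step multiplier: 33^(-8) ≡ 33^(58-8) = 33^50 ≡ 19 (mod 59).
Giant steps γ_i = 12·19^i mod 59: γ_0=12, γ_1=51, γ_2=25, γ_3=3, γ_4=57, γ_5=21 (in table at j=4).
x = i·n + j = 5·8 + 4 = 44.
Check: 33^44 ≡ 12 (mod 59).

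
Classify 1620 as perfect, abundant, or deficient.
abundant

Proper divisors of 1620: sum = 1 + 2 + 3 + 4 + 5 + 6 + 9 + 10 + ... + 324 + 405 + 540 + 810 (29 divisors) = 3462
Since 3462 > 1620, 1620 is abundant.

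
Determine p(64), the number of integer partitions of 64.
1741630

p(n) counts ways to write n as a sum of positive integers (order ignored).
Euler's pentagonal recurrence: p(k) = p(k-1) + p(k-2) - p(k-5) - p(k-7) + p(k-12) + p(k-15) - ... (offsets j(3j∓1)/2, signs ++--, p(0)=1, p(<0)=0).
DP table for k = 0..63: p(0)=1, p(1)=1, p(2)=2, p(3)=3, p(4)=5, p(5)=7, p(6)=11, p(7)=15, p(8)=22, p(9)=30, p(10)=42, p(11)=56, p(12)=77, p(13)=101, p(14)=135, p(15)=176, p(16)=231, p(17)=297, p(18)=385, p(19)=490, p(20)=627, p(21)=792, p(22)=1002, p(23)=1255, p(24)=1575, p(25)=1958, p(26)=2436, p(27)=3010, p(28)=3718, p(29)=4565, p(30)=5604, p(31)=6842, p(32)=8349, p(33)=10143, p(34)=12310, p(35)=14883, p(36)=17977, p(37)=21637, p(38)=26015, p(39)=31185, p(40)=37338, p(41)=44583, p(42)=53174, p(43)=63261, p(44)=75175, p(45)=89134, p(46)=105558, p(47)=124754, p(48)=147273, p(49)=173525, p(50)=204226, p(51)=239943, p(52)=281589, p(53)=329931, p(54)=386155, p(55)=451276, p(56)=526823, p(57)=614154, p(58)=715220, p(59)=831820, p(60)=966467, p(61)=1121505, p(62)=1300156, p(63)=1505499.
Final step: p(64) = p(63) + p(62) - p(59) - p(57) + p(52) + p(49) - p(42) - p(38) + p(29) + p(24) - p(13) - p(7)
= 1505499 + 1300156 - 831820 - 614154 + 281589 + 173525 - 53174 - 26015 + 4565 + 1575 - 101 - 15
= 1741630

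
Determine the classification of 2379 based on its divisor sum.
deficient

Proper divisors of 2379: sum = 1 + 3 + 13 + 39 + 61 + 183 + 793 = 1093
Since 1093 < 2379, 2379 is deficient.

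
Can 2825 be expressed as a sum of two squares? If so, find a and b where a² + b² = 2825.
4² + 53² (a=4, b=53)

Factorization: 2825 = 5^2 × 113
By Fermat: n is sum of two squares iff every prime p ≡ 3 (mod 4) appears to even power.
All primes ≡ 3 (mod 4) appear to even power.
Search a = 0, 1, 2, … for 2825 - a² a perfect square: first hit at a = 4: 2825 - 16 = 2809 = 53².
2825 = 4² + 53² = 16 + 2809 ✓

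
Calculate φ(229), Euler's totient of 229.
228

229 = 229
φ(n) = n × ∏(1 - 1/p) for each prime p dividing n
φ(229) = 229 × (1 - 1/229) = 228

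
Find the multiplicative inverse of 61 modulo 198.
13

gcd(61, 198) = 1, so the inverse exists.
Extended Euclidean algorithm on (198, 61):
198 = 3 × 61 + 15  ⟹  15 = (1)·198 + (-3)·61
61 = 4 × 15 + 1  ⟹  1 = (-4)·198 + (13)·61
So (13)·61 ≡ 1 (mod 198), i.e. 61^(-1) ≡ 13 (mod 198).
Check: 61 × 13 = 793 ≡ 1 (mod 198)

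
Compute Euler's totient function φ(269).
268

269 = 269
φ(n) = n × ∏(1 - 1/p) for each prime p dividing n
φ(269) = 269 × (1 - 1/269) = 268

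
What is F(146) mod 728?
281

Matrix identity: Q^n = [[F_(n+1), F_n], [F_n, F_(n-1)]] with Q = [[1,1],[1,0]].
n = 146 = 10010010₂. Square-and-multiply, entries mod 728:
Q^1 = [[1,1],[1,0]]
Q^2 = (Q^1)² = [[2,1],[1,1]]
Q^4 = (Q^2)² = [[5,3],[3,2]]
Q^9 = (Q^4)²·Q = [[55,34],[34,21]]
Q^18 = (Q^9)² = [[541,400],[400,141]]
Q^36 = (Q^18)² = [[593,528],[528,65]]
Q^73 = (Q^36)²·Q = [[153,713],[713,168]]
Q^146 = (Q^73)² = [[338,281],[281,57]]
F_146 mod 728 = Q^146[0][1] = 281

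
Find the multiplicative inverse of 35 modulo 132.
83

gcd(35, 132) = 1, so the inverse exists.
Extended Euclidean algorithm on (132, 35):
132 = 3 × 35 + 27  ⟹  27 = (1)·132 + (-3)·35
35 = 1 × 27 + 8  ⟹  8 = (-1)·132 + (4)·35
27 = 3 × 8 + 3  ⟹  3 = (4)·132 + (-15)·35
8 = 2 × 3 + 2  ⟹  2 = (-9)·132 + (34)·35
3 = 1 × 2 + 1  ⟹  1 = (13)·132 + (-49)·35
So (-49)·35 ≡ 1 (mod 132), i.e. 35^(-1) ≡ -49 ≡ 83 (mod 132).
Check: 35 × 83 = 2905 ≡ 1 (mod 132)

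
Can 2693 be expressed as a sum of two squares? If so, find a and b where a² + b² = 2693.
22² + 47² (a=22, b=47)

Factorization: 2693 = 2693
By Fermat: n is sum of two squares iff every prime p ≡ 3 (mod 4) appears to even power.
All primes ≡ 3 (mod 4) appear to even power.
Search a = 0, 1, 2, … for 2693 - a² a perfect square: first hit at a = 22: 2693 - 484 = 2209 = 47².
2693 = 22² + 47² = 484 + 2209 ✓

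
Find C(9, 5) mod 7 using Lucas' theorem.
0

Using Lucas' theorem:
Write n=9 and k=5 in base 7:
n in base 7: [1, 2]
k in base 7: [0, 5]
C(9,5) mod 7 = ∏ C(n_i, k_i) mod 7
Digit binomials (mod 7): C(1,0) = 1; C(2,5) = 0 (k_i > n_i)
Product: 1 × 0 = 0 ≡ 0 (mod 7)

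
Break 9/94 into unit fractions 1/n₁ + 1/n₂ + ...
1/11 + 1/207 + 1/214038

Greedy algorithm:
9/94: ceiling(94/9) = 11, use 1/11
5/1034: ceiling(1034/5) = 207, use 1/207
1/214038: ceiling(214038/1) = 214038, use 1/214038
Result: 9/94 = 1/11 + 1/207 + 1/214038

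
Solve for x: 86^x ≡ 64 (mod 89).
8

Baby-step giant-step with step n = ⌈√89⌉ = 10.
Baby steps 86^j mod 89 (j:value) for j=0..9: 0:1, 1:86, 2:9, 3:62, 4:81, 5:24, 6:17, 7:38, 8:64, 9:75.
h = 64 is already in the table at j=8, so x = 8.
Check: 86^8 ≡ 64 (mod 89).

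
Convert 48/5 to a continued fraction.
[9; 1, 1, 2]

Euclidean algorithm steps:
48 = 9 × 5 + 3
5 = 1 × 3 + 2
3 = 1 × 2 + 1
2 = 2 × 1 + 0
Continued fraction: [9; 1, 1, 2]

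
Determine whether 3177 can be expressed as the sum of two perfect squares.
24² + 51² (a=24, b=51)

Factorization: 3177 = 3^2 × 353
By Fermat: n is sum of two squares iff every prime p ≡ 3 (mod 4) appears to even power.
All primes ≡ 3 (mod 4) appear to even power.
Search a = 0, 1, 2, … for 3177 - a² a perfect square: first hit at a = 24: 3177 - 576 = 2601 = 51².
3177 = 24² + 51² = 576 + 2601 ✓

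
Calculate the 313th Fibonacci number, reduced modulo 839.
408

Matrix identity: Q^n = [[F_(n+1), F_n], [F_n, F_(n-1)]] with Q = [[1,1],[1,0]].
n = 313 = 100111001₂. Square-and-multiply, entries mod 839:
Q^1 = [[1,1],[1,0]]
Q^2 = (Q^1)² = [[2,1],[1,1]]
Q^4 = (Q^2)² = [[5,3],[3,2]]
Q^9 = (Q^4)²·Q = [[55,34],[34,21]]
Q^19 = (Q^9)²·Q = [[53,825],[825,67]]
Q^39 = (Q^19)²·Q = [[486,488],[488,837]]
Q^78 = (Q^39)² = [[305,433],[433,711]]
Q^156 = (Q^78)² = [[288,292],[292,835]]
Q^313 = (Q^156)²·Q = [[275,408],[408,706]]
F_313 mod 839 = Q^313[0][1] = 408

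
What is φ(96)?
32

96 = 2^5 × 3
φ(n) = n × ∏(1 - 1/p) for each prime p dividing n
φ(96) = 96 × (1 - 1/2) × (1 - 1/3) = 32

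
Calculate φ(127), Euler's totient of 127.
126

127 = 127
φ(n) = n × ∏(1 - 1/p) for each prime p dividing n
φ(127) = 127 × (1 - 1/127) = 126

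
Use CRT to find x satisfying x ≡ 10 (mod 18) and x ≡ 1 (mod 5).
46

Using Chinese Remainder Theorem:
M = 18 × 5 = 90
M1 = 5, M2 = 18
y1 = 5^(-1) mod 18 = 11
y2 = 18^(-1) mod 5 = 2
x = (10×5×11 + 1×18×2) mod 90 = 46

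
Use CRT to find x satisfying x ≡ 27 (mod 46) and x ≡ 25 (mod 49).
809

Using Chinese Remainder Theorem:
M = 46 × 49 = 2254
M1 = 49, M2 = 46
y1 = 49^(-1) mod 46 = 31
y2 = 46^(-1) mod 49 = 16
x = (27×49×31 + 25×46×16) mod 2254 = 809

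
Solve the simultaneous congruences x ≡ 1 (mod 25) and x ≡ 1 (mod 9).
1

Using Chinese Remainder Theorem:
M = 25 × 9 = 225
M1 = 9, M2 = 25
y1 = 9^(-1) mod 25 = 14
y2 = 25^(-1) mod 9 = 4
x = (1×9×14 + 1×25×4) mod 225 = 1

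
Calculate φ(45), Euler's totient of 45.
24

45 = 3^2 × 5
φ(n) = n × ∏(1 - 1/p) for each prime p dividing n
φ(45) = 45 × (1 - 1/3) × (1 - 1/5) = 24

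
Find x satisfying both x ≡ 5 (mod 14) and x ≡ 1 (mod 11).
89

Using Chinese Remainder Theorem:
M = 14 × 11 = 154
M1 = 11, M2 = 14
y1 = 11^(-1) mod 14 = 9
y2 = 14^(-1) mod 11 = 4
x = (5×11×9 + 1×14×4) mod 154 = 89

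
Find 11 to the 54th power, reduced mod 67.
40

Repeated squaring. Binary of 54 = 110110.
11^1 ≡ 11 (mod 67); 11^2 ≡ 54 (mod 67); 11^4 ≡ 35 (mod 67); 11^8 ≡ 19 (mod 67); 11^16 ≡ 26 (mod 67); 11^32 ≡ 6 (mod 67)
11^54 = 11^2 × 11^4 × 11^16 × 11^32 ≡ 40 (mod 67)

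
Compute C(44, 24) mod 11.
0

Using Lucas' theorem:
Write n=44 and k=24 in base 11:
n in base 11: [4, 0]
k in base 11: [2, 2]
C(44,24) mod 11 = ∏ C(n_i, k_i) mod 11
Digit binomials (mod 11): C(4,2) = 6; C(0,2) = 0 (k_i > n_i)
Product: 6 × 0 = 0 ≡ 0 (mod 11)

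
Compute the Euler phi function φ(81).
54

81 = 3^4
φ(n) = n × ∏(1 - 1/p) for each prime p dividing n
φ(81) = 81 × (1 - 1/3) = 54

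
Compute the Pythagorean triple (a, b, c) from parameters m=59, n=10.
(3381, 1180, 3581)

Euclid's formula: a = m² - n², b = 2mn, c = m² + n²
m = 59, n = 10
a = 59² - 10² = 3481 - 100 = 3381
b = 2 × 59 × 10 = 1180
c = 59² + 10² = 3481 + 100 = 3581
Verification: 3381² + 1180² = 11431161 + 1392400 = 12823561 = 3581² ✓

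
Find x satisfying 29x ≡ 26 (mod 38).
x ≡ 14 (mod 38)

gcd(29, 38) = 1, which divides 26, so solutions exist.
Find 29^(-1) mod 38 by the extended Euclidean algorithm:
38 = 1 × 29 + 9  ⟹  9 = (1)·38 + (-1)·29
29 = 3 × 9 + 2  ⟹  2 = (-3)·38 + (4)·29
9 = 4 × 2 + 1  ⟹  1 = (13)·38 + (-17)·29
So (-17)·29 ≡ 1 (mod 38), i.e. 29^(-1) ≡ -17 ≡ 21 (mod 38).
x ≡ 21 × 26 = 546 ≡ 14 (mod 38).
Check: 29 × 14 = 406 ≡ 26 (mod 38).
Unique solution: x ≡ 14 (mod 38)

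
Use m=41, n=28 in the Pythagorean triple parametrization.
(897, 2296, 2465)

Euclid's formula: a = m² - n², b = 2mn, c = m² + n²
m = 41, n = 28
a = 41² - 28² = 1681 - 784 = 897
b = 2 × 41 × 28 = 2296
c = 41² + 28² = 1681 + 784 = 2465
Verification: 897² + 2296² = 804609 + 5271616 = 6076225 = 2465² ✓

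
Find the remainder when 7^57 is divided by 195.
112

Repeated squaring. Binary of 57 = 111001.
7^1 ≡ 7 (mod 195); 7^2 ≡ 49 (mod 195); 7^4 ≡ 61 (mod 195); 7^8 ≡ 16 (mod 195); 7^16 ≡ 61 (mod 195); 7^32 ≡ 16 (mod 195)
7^57 = 7^1 × 7^8 × 7^16 × 7^32 ≡ 112 (mod 195)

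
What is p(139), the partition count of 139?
13610949895

p(n) counts ways to write n as a sum of positive integers (order ignored).
Euler's pentagonal recurrence: p(k) = p(k-1) + p(k-2) - p(k-5) - p(k-7) + p(k-12) + p(k-15) - ... (offsets j(3j∓1)/2, signs ++--, p(0)=1, p(<0)=0).
DP table for k = 0..138: p(0)=1, p(1)=1, p(2)=2, p(3)=3, p(4)=5, p(5)=7, p(6)=11, p(7)=15, p(8)=22, p(9)=30, p(10)=42, p(11)=56, p(12)=77, p(13)=101, p(14)=135, p(15)=176, p(16)=231, p(17)=297, p(18)=385, p(19)=490, p(20)=627, p(21)=792, p(22)=1002, p(23)=1255, p(24)=1575, p(25)=1958, p(26)=2436, p(27)=3010, p(28)=3718, p(29)=4565, p(30)=5604, p(31)=6842, p(32)=8349, p(33)=10143, p(34)=12310, p(35)=14883, p(36)=17977, p(37)=21637, p(38)=26015, p(39)=31185, p(40)=37338, p(41)=44583, p(42)=53174, p(43)=63261, p(44)=75175, p(45)=89134, p(46)=105558, p(47)=124754, p(48)=147273, p(49)=173525, p(50)=204226, p(51)=239943, p(52)=281589, p(53)=329931, p(54)=386155, p(55)=451276, p(56)=526823, p(57)=614154, p(58)=715220, p(59)=831820, p(60)=966467, p(61)=1121505, p(62)=1300156, p(63)=1505499, p(64)=1741630, p(65)=2012558, p(66)=2323520, p(67)=2679689, p(68)=3087735, p(69)=3554345, p(70)=4087968, p(71)=4697205, p(72)=5392783, p(73)=6185689, p(74)=7089500, p(75)=8118264, p(76)=9289091, p(77)=10619863, p(78)=12132164, p(79)=13848650, p(80)=15796476, p(81)=18004327, p(82)=20506255, p(83)=23338469, p(84)=26543660, p(85)=30167357, p(86)=34262962, p(87)=38887673, p(88)=44108109, p(89)=49995925, p(90)=56634173, p(91)=64112359, p(92)=72533807, p(93)=82010177, p(94)=92669720, p(95)=104651419, p(96)=118114304, p(97)=133230930, p(98)=150198136, p(99)=169229875, p(100)=190569292, p(101)=214481126, p(102)=241265379, p(103)=271248950, p(104)=304801365, p(105)=342325709, p(106)=384276336, p(107)=431149389, p(108)=483502844, p(109)=541946240, p(110)=607163746, p(111)=679903203, p(112)=761002156, p(113)=851376628, p(114)=952050665, p(115)=1064144451, p(116)=1188908248, p(117)=1327710076, p(118)=1482074143, p(119)=1653668665, p(120)=1844349560, p(121)=2056148051, p(122)=2291320912, p(123)=2552338241, p(124)=2841940500, p(125)=3163127352, p(126)=3519222692, p(127)=3913864295, p(128)=4351078600, p(129)=4835271870, p(130)=5371315400, p(131)=5964539504, p(132)=6620830889, p(133)=7346629512, p(134)=8149040695, p(135)=9035836076, p(136)=10015581680, p(137)=11097645016, p(138)=12292341831.
Final step: p(139) = p(138) + p(137) - p(134) - p(132) + p(127) + p(124) - p(117) - p(113) + p(104) + p(99) - p(88) - p(82) + p(69) + p(62) - p(47) - p(39) + p(22) + p(13)
= 12292341831 + 11097645016 - 8149040695 - 6620830889 + 3913864295 + 2841940500 - 1327710076 - 851376628 + 304801365 + 169229875 - 44108109 - 20506255 + 3554345 + 1300156 - 124754 - 31185 + 1002 + 101
= 13610949895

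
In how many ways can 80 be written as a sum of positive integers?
15796476

p(n) counts ways to write n as a sum of positive integers (order ignored).
Euler's pentagonal recurrence: p(k) = p(k-1) + p(k-2) - p(k-5) - p(k-7) + p(k-12) + p(k-15) - ... (offsets j(3j∓1)/2, signs ++--, p(0)=1, p(<0)=0).
DP table for k = 0..79: p(0)=1, p(1)=1, p(2)=2, p(3)=3, p(4)=5, p(5)=7, p(6)=11, p(7)=15, p(8)=22, p(9)=30, p(10)=42, p(11)=56, p(12)=77, p(13)=101, p(14)=135, p(15)=176, p(16)=231, p(17)=297, p(18)=385, p(19)=490, p(20)=627, p(21)=792, p(22)=1002, p(23)=1255, p(24)=1575, p(25)=1958, p(26)=2436, p(27)=3010, p(28)=3718, p(29)=4565, p(30)=5604, p(31)=6842, p(32)=8349, p(33)=10143, p(34)=12310, p(35)=14883, p(36)=17977, p(37)=21637, p(38)=26015, p(39)=31185, p(40)=37338, p(41)=44583, p(42)=53174, p(43)=63261, p(44)=75175, p(45)=89134, p(46)=105558, p(47)=124754, p(48)=147273, p(49)=173525, p(50)=204226, p(51)=239943, p(52)=281589, p(53)=329931, p(54)=386155, p(55)=451276, p(56)=526823, p(57)=614154, p(58)=715220, p(59)=831820, p(60)=966467, p(61)=1121505, p(62)=1300156, p(63)=1505499, p(64)=1741630, p(65)=2012558, p(66)=2323520, p(67)=2679689, p(68)=3087735, p(69)=3554345, p(70)=4087968, p(71)=4697205, p(72)=5392783, p(73)=6185689, p(74)=7089500, p(75)=8118264, p(76)=9289091, p(77)=10619863, p(78)=12132164, p(79)=13848650.
Final step: p(80) = p(79) + p(78) - p(75) - p(73) + p(68) + p(65) - p(58) - p(54) + p(45) + p(40) - p(29) - p(23) + p(10) + p(3)
= 13848650 + 12132164 - 8118264 - 6185689 + 3087735 + 2012558 - 715220 - 386155 + 89134 + 37338 - 4565 - 1255 + 42 + 3
= 15796476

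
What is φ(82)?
40

82 = 2 × 41
φ(n) = n × ∏(1 - 1/p) for each prime p dividing n
φ(82) = 82 × (1 - 1/2) × (1 - 1/41) = 40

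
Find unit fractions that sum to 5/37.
1/8 + 1/99 + 1/29304

Greedy algorithm:
5/37: ceiling(37/5) = 8, use 1/8
3/296: ceiling(296/3) = 99, use 1/99
1/29304: ceiling(29304/1) = 29304, use 1/29304
Result: 5/37 = 1/8 + 1/99 + 1/29304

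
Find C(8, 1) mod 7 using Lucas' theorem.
1

Using Lucas' theorem:
Write n=8 and k=1 in base 7:
n in base 7: [1, 1]
k in base 7: [0, 1]
C(8,1) mod 7 = ∏ C(n_i, k_i) mod 7
Digit binomials (mod 7): C(1,0) = 1; C(1,1) = 1
Product: 1 × 1 = 1 ≡ 1 (mod 7)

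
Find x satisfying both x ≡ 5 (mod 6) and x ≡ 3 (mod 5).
23

Using Chinese Remainder Theorem:
M = 6 × 5 = 30
M1 = 5, M2 = 6
y1 = 5^(-1) mod 6 = 5
y2 = 6^(-1) mod 5 = 1
x = (5×5×5 + 3×6×1) mod 30 = 23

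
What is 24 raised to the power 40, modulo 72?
0

Repeated squaring. Binary of 40 = 101000.
24^1 ≡ 24 (mod 72); 24^2 ≡ 0 (mod 72); 24^4 ≡ 0 (mod 72); 24^8 ≡ 0 (mod 72); 24^16 ≡ 0 (mod 72); 24^32 ≡ 0 (mod 72)
24^40 = 24^8 × 24^32 ≡ 0 (mod 72)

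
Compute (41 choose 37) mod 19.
0

Using Lucas' theorem:
Write n=41 and k=37 in base 19:
n in base 19: [2, 3]
k in base 19: [1, 18]
C(41,37) mod 19 = ∏ C(n_i, k_i) mod 19
Digit binomials (mod 19): C(2,1) = 2; C(3,18) = 0 (k_i > n_i)
Product: 2 × 0 = 0 ≡ 0 (mod 19)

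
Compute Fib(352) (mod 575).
274

Matrix identity: Q^n = [[F_(n+1), F_n], [F_n, F_(n-1)]] with Q = [[1,1],[1,0]].
n = 352 = 101100000₂. Square-and-multiply, entries mod 575:
Q^1 = [[1,1],[1,0]]
Q^2 = (Q^1)² = [[2,1],[1,1]]
Q^5 = (Q^2)²·Q = [[8,5],[5,3]]
Q^11 = (Q^5)²·Q = [[144,89],[89,55]]
Q^22 = (Q^11)² = [[482,461],[461,21]]
Q^44 = (Q^22)² = [[370,158],[158,212]]
Q^88 = (Q^44)² = [[289,531],[531,333]]
Q^176 = (Q^88)² = [[357,232],[232,125]]
Q^352 = (Q^176)² = [[148,274],[274,449]]
F_352 mod 575 = Q^352[0][1] = 274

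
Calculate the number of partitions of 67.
2679689

p(n) counts ways to write n as a sum of positive integers (order ignored).
Euler's pentagonal recurrence: p(k) = p(k-1) + p(k-2) - p(k-5) - p(k-7) + p(k-12) + p(k-15) - ... (offsets j(3j∓1)/2, signs ++--, p(0)=1, p(<0)=0).
DP table for k = 0..66: p(0)=1, p(1)=1, p(2)=2, p(3)=3, p(4)=5, p(5)=7, p(6)=11, p(7)=15, p(8)=22, p(9)=30, p(10)=42, p(11)=56, p(12)=77, p(13)=101, p(14)=135, p(15)=176, p(16)=231, p(17)=297, p(18)=385, p(19)=490, p(20)=627, p(21)=792, p(22)=1002, p(23)=1255, p(24)=1575, p(25)=1958, p(26)=2436, p(27)=3010, p(28)=3718, p(29)=4565, p(30)=5604, p(31)=6842, p(32)=8349, p(33)=10143, p(34)=12310, p(35)=14883, p(36)=17977, p(37)=21637, p(38)=26015, p(39)=31185, p(40)=37338, p(41)=44583, p(42)=53174, p(43)=63261, p(44)=75175, p(45)=89134, p(46)=105558, p(47)=124754, p(48)=147273, p(49)=173525, p(50)=204226, p(51)=239943, p(52)=281589, p(53)=329931, p(54)=386155, p(55)=451276, p(56)=526823, p(57)=614154, p(58)=715220, p(59)=831820, p(60)=966467, p(61)=1121505, p(62)=1300156, p(63)=1505499, p(64)=1741630, p(65)=2012558, p(66)=2323520.
Final step: p(67) = p(66) + p(65) - p(62) - p(60) + p(55) + p(52) - p(45) - p(41) + p(32) + p(27) - p(16) - p(10)
= 2323520 + 2012558 - 1300156 - 966467 + 451276 + 281589 - 89134 - 44583 + 8349 + 3010 - 231 - 42
= 2679689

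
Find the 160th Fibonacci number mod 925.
95

Matrix identity: Q^n = [[F_(n+1), F_n], [F_n, F_(n-1)]] with Q = [[1,1],[1,0]].
n = 160 = 10100000₂. Square-and-multiply, entries mod 925:
Q^1 = [[1,1],[1,0]]
Q^2 = (Q^1)² = [[2,1],[1,1]]
Q^5 = (Q^2)²·Q = [[8,5],[5,3]]
Q^10 = (Q^5)² = [[89,55],[55,34]]
Q^20 = (Q^10)² = [[771,290],[290,481]]
Q^40 = (Q^20)² = [[516,480],[480,36]]
Q^80 = (Q^40)² = [[856,410],[410,446]]
Q^160 = (Q^80)² = [[811,95],[95,716]]
F_160 mod 925 = Q^160[0][1] = 95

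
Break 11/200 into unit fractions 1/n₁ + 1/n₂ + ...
1/19 + 1/423 + 1/229629 + 1/123035218200

Greedy algorithm:
11/200: ceiling(200/11) = 19, use 1/19
9/3800: ceiling(3800/9) = 423, use 1/423
7/1607400: ceiling(1607400/7) = 229629, use 1/229629
1/123035218200: ceiling(123035218200/1) = 123035218200, use 1/123035218200
Result: 11/200 = 1/19 + 1/423 + 1/229629 + 1/123035218200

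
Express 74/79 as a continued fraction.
[0; 1, 14, 1, 4]

Euclidean algorithm steps:
74 = 0 × 79 + 74
79 = 1 × 74 + 5
74 = 14 × 5 + 4
5 = 1 × 4 + 1
4 = 4 × 1 + 0
Continued fraction: [0; 1, 14, 1, 4]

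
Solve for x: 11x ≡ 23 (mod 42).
x ≡ 25 (mod 42)

gcd(11, 42) = 1, which divides 23, so solutions exist.
Find 11^(-1) mod 42 by the extended Euclidean algorithm:
42 = 3 × 11 + 9  ⟹  9 = (1)·42 + (-3)·11
11 = 1 × 9 + 2  ⟹  2 = (-1)·42 + (4)·11
9 = 4 × 2 + 1  ⟹  1 = (5)·42 + (-19)·11
So (-19)·11 ≡ 1 (mod 42), i.e. 11^(-1) ≡ -19 ≡ 23 (mod 42).
x ≡ 23 × 23 = 529 ≡ 25 (mod 42).
Check: 11 × 25 = 275 ≡ 23 (mod 42).
Unique solution: x ≡ 25 (mod 42)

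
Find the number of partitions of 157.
80630964769

p(n) counts ways to write n as a sum of positive integers (order ignored).
Euler's pentagonal recurrence: p(k) = p(k-1) + p(k-2) - p(k-5) - p(k-7) + p(k-12) + p(k-15) - ... (offsets j(3j∓1)/2, signs ++--, p(0)=1, p(<0)=0).
DP table for k = 0..156: p(0)=1, p(1)=1, p(2)=2, p(3)=3, p(4)=5, p(5)=7, p(6)=11, p(7)=15, p(8)=22, p(9)=30, p(10)=42, p(11)=56, p(12)=77, p(13)=101, p(14)=135, p(15)=176, p(16)=231, p(17)=297, p(18)=385, p(19)=490, p(20)=627, p(21)=792, p(22)=1002, p(23)=1255, p(24)=1575, p(25)=1958, p(26)=2436, p(27)=3010, p(28)=3718, p(29)=4565, p(30)=5604, p(31)=6842, p(32)=8349, p(33)=10143, p(34)=12310, p(35)=14883, p(36)=17977, p(37)=21637, p(38)=26015, p(39)=31185, p(40)=37338, p(41)=44583, p(42)=53174, p(43)=63261, p(44)=75175, p(45)=89134, p(46)=105558, p(47)=124754, p(48)=147273, p(49)=173525, p(50)=204226, p(51)=239943, p(52)=281589, p(53)=329931, p(54)=386155, p(55)=451276, p(56)=526823, p(57)=614154, p(58)=715220, p(59)=831820, p(60)=966467, p(61)=1121505, p(62)=1300156, p(63)=1505499, p(64)=1741630, p(65)=2012558, p(66)=2323520, p(67)=2679689, p(68)=3087735, p(69)=3554345, p(70)=4087968, p(71)=4697205, p(72)=5392783, p(73)=6185689, p(74)=7089500, p(75)=8118264, p(76)=9289091, p(77)=10619863, p(78)=12132164, p(79)=13848650, p(80)=15796476, p(81)=18004327, p(82)=20506255, p(83)=23338469, p(84)=26543660, p(85)=30167357, p(86)=34262962, p(87)=38887673, p(88)=44108109, p(89)=49995925, p(90)=56634173, p(91)=64112359, p(92)=72533807, p(93)=82010177, p(94)=92669720, p(95)=104651419, p(96)=118114304, p(97)=133230930, p(98)=150198136, p(99)=169229875, p(100)=190569292, p(101)=214481126, p(102)=241265379, p(103)=271248950, p(104)=304801365, p(105)=342325709, p(106)=384276336, p(107)=431149389, p(108)=483502844, p(109)=541946240, p(110)=607163746, p(111)=679903203, p(112)=761002156, p(113)=851376628, p(114)=952050665, p(115)=1064144451, p(116)=1188908248, p(117)=1327710076, p(118)=1482074143, p(119)=1653668665, p(120)=1844349560, p(121)=2056148051, p(122)=2291320912, p(123)=2552338241, p(124)=2841940500, p(125)=3163127352, p(126)=3519222692, p(127)=3913864295, p(128)=4351078600, p(129)=4835271870, p(130)=5371315400, p(131)=5964539504, p(132)=6620830889, p(133)=7346629512, p(134)=8149040695, p(135)=9035836076, p(136)=10015581680, p(137)=11097645016, p(138)=12292341831, p(139)=13610949895, p(140)=15065878135, p(141)=16670689208, p(142)=18440293320, p(143)=20390982757, p(144)=22540654445, p(145)=24908858009, p(146)=27517052599, p(147)=30388671978, p(148)=33549419497, p(149)=37027355200, p(150)=40853235313, p(151)=45060624582, p(152)=49686288421, p(153)=54770336324, p(154)=60356673280, p(155)=66493182097, p(156)=73232243759.
Final step: p(157) = p(156) + p(155) - p(152) - p(150) + p(145) + p(142) - p(135) - p(131) + p(122) + p(117) - p(106) - p(100) + p(87) + p(80) - p(65) - p(57) + p(40) + p(31) - p(12) - p(2)
= 73232243759 + 66493182097 - 49686288421 - 40853235313 + 24908858009 + 18440293320 - 9035836076 - 5964539504 + 2291320912 + 1327710076 - 384276336 - 190569292 + 38887673 + 15796476 - 2012558 - 614154 + 37338 + 6842 - 77 - 2
= 80630964769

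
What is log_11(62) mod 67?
12

Baby-step giant-step with step n = ⌈√67⌉ = 9.
Baby steps 11^j mod 67 (j:value) for j=0..8: 0:1, 1:11, 2:54, 3:58, 4:35, 5:50, 6:14, 7:20, 8:19.
Giant-step multiplier: 11^(-9) ≡ 11^(66-9) = 11^57 ≡ 42 (mod 67).
Giant steps γ_i = 62·42^i mod 67: γ_0=62, γ_1=58 (in table at j=3).
x = i·n + j = 1·9 + 3 = 12.
Check: 11^12 ≡ 62 (mod 67).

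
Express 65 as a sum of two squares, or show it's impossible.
1² + 8² (a=1, b=8)

Factorization: 65 = 5 × 13
By Fermat: n is sum of two squares iff every prime p ≡ 3 (mod 4) appears to even power.
All primes ≡ 3 (mod 4) appear to even power.
Search a = 0, 1, 2, … for 65 - a² a perfect square: first hit at a = 1: 65 - 1 = 64 = 8².
65 = 1² + 8² = 1 + 64 ✓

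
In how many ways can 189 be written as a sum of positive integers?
1527273599625

p(n) counts ways to write n as a sum of positive integers (order ignored).
Euler's pentagonal recurrence: p(k) = p(k-1) + p(k-2) - p(k-5) - p(k-7) + p(k-12) + p(k-15) - ... (offsets j(3j∓1)/2, signs ++--, p(0)=1, p(<0)=0).
DP table for k = 0..188: p(0)=1, p(1)=1, p(2)=2, p(3)=3, p(4)=5, p(5)=7, p(6)=11, p(7)=15, p(8)=22, p(9)=30, p(10)=42, p(11)=56, p(12)=77, p(13)=101, p(14)=135, p(15)=176, p(16)=231, p(17)=297, p(18)=385, p(19)=490, p(20)=627, p(21)=792, p(22)=1002, p(23)=1255, p(24)=1575, p(25)=1958, p(26)=2436, p(27)=3010, p(28)=3718, p(29)=4565, p(30)=5604, p(31)=6842, p(32)=8349, p(33)=10143, p(34)=12310, p(35)=14883, p(36)=17977, p(37)=21637, p(38)=26015, p(39)=31185, p(40)=37338, p(41)=44583, p(42)=53174, p(43)=63261, p(44)=75175, p(45)=89134, p(46)=105558, p(47)=124754, p(48)=147273, p(49)=173525, p(50)=204226, p(51)=239943, p(52)=281589, p(53)=329931, p(54)=386155, p(55)=451276, p(56)=526823, p(57)=614154, p(58)=715220, p(59)=831820, p(60)=966467, p(61)=1121505, p(62)=1300156, p(63)=1505499, p(64)=1741630, p(65)=2012558, p(66)=2323520, p(67)=2679689, p(68)=3087735, p(69)=3554345, p(70)=4087968, p(71)=4697205, p(72)=5392783, p(73)=6185689, p(74)=7089500, p(75)=8118264, p(76)=9289091, p(77)=10619863, p(78)=12132164, p(79)=13848650, p(80)=15796476, p(81)=18004327, p(82)=20506255, p(83)=23338469, p(84)=26543660, p(85)=30167357, p(86)=34262962, p(87)=38887673, p(88)=44108109, p(89)=49995925, p(90)=56634173, p(91)=64112359, p(92)=72533807, p(93)=82010177, p(94)=92669720, p(95)=104651419, p(96)=118114304, p(97)=133230930, p(98)=150198136, p(99)=169229875, p(100)=190569292, p(101)=214481126, p(102)=241265379, p(103)=271248950, p(104)=304801365, p(105)=342325709, p(106)=384276336, p(107)=431149389, p(108)=483502844, p(109)=541946240, p(110)=607163746, p(111)=679903203, p(112)=761002156, p(113)=851376628, p(114)=952050665, p(115)=1064144451, p(116)=1188908248, p(117)=1327710076, p(118)=1482074143, p(119)=1653668665, p(120)=1844349560, p(121)=2056148051, p(122)=2291320912, p(123)=2552338241, p(124)=2841940500, p(125)=3163127352, p(126)=3519222692, p(127)=3913864295, p(128)=4351078600, p(129)=4835271870, p(130)=5371315400, p(131)=5964539504, p(132)=6620830889, p(133)=7346629512, p(134)=8149040695, p(135)=9035836076, p(136)=10015581680, p(137)=11097645016, p(138)=12292341831, p(139)=13610949895, p(140)=15065878135, p(141)=16670689208, p(142)=18440293320, p(143)=20390982757, p(144)=22540654445, p(145)=24908858009, p(146)=27517052599, p(147)=30388671978, p(148)=33549419497, p(149)=37027355200, p(150)=40853235313, p(151)=45060624582, p(152)=49686288421, p(153)=54770336324, p(154)=60356673280, p(155)=66493182097, p(156)=73232243759, p(157)=80630964769, p(158)=88751778802, p(159)=97662728555, p(160)=107438159466, p(161)=118159068427, p(162)=129913904637, p(163)=142798995930, p(164)=156919475295, p(165)=172389800255, p(166)=189334822579, p(167)=207890420102, p(168)=228204732751, p(169)=250438925115, p(170)=274768617130, p(171)=301384802048, p(172)=330495499613, p(173)=362326859895, p(174)=397125074750, p(175)=435157697830, p(176)=476715857290, p(177)=522115831195, p(178)=571701605655, p(179)=625846753120, p(180)=684957390936, p(181)=749474411781, p(182)=819876908323, p(183)=896684817527, p(184)=980462880430, p(185)=1071823774337, p(186)=1171432692373, p(187)=1280011042268, p(188)=1398341745571.
Final step: p(189) = p(188) + p(187) - p(184) - p(182) + p(177) + p(174) - p(167) - p(163) + p(154) + p(149) - p(138) - p(132) + p(119) + p(112) - p(97) - p(89) + p(72) + p(63) - p(44) - p(34) + p(13) + p(2)
= 1398341745571 + 1280011042268 - 980462880430 - 819876908323 + 522115831195 + 397125074750 - 207890420102 - 142798995930 + 60356673280 + 37027355200 - 12292341831 - 6620830889 + 1653668665 + 761002156 - 133230930 - 49995925 + 5392783 + 1505499 - 75175 - 12310 + 101 + 2
= 1527273599625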